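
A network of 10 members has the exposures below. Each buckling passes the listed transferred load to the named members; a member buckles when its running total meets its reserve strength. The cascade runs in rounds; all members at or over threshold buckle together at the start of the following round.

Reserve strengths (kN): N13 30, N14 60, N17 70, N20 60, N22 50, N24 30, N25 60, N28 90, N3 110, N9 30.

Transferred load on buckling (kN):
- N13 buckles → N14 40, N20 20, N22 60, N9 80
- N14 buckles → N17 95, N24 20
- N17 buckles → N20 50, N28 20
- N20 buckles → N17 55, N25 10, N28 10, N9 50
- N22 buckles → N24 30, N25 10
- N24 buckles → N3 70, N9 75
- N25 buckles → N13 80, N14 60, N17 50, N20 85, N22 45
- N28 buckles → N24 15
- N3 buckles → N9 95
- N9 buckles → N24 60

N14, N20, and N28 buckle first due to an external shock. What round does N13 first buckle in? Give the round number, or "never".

Round 1 — N14, N20, N28 buckle (initial).
  N17: +95+55 → 150 ≥ 70
  N24: +20+15 → 35 ≥ 30
  N25: +10 → 10 < 60
  N9: +50 → 50 ≥ 30
Round 2 — N17, N24, N9 buckle.
  N3: +70 → 70 < 110
No further bucklings.

never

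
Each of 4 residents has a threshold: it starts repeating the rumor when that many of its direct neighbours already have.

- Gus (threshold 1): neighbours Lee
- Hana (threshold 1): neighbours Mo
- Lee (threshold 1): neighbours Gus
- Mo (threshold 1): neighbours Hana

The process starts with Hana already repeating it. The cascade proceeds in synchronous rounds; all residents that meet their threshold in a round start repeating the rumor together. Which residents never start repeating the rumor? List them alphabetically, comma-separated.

Gus, Lee

Round 1 — Hana starts repeating the rumor (initial).
Round 2 — checking thresholds:
  Mo: 1 of 1 neighbours ≥ 1, starts repeating the rumor.
Round 3 — no new spreads; cascade stops.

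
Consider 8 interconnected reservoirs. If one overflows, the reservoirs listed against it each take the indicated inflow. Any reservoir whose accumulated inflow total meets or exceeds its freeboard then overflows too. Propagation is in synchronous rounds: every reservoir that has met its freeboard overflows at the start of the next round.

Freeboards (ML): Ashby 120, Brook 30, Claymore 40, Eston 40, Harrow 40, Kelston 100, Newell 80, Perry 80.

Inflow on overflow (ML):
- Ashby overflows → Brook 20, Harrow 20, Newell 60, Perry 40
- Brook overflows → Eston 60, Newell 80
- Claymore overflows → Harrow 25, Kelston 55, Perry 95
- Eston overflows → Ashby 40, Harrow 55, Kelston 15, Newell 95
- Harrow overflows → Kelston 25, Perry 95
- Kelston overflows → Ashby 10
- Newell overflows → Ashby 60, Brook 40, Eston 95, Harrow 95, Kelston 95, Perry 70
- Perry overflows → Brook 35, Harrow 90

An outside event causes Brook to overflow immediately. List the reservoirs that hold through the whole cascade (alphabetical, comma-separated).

Ashby, Claymore

Round 1 — Brook overflows (initial).
  Eston: +60 → 60 ≥ 40
  Newell: +80 → 80 ≥ 80
Round 2 — Eston, Newell overflow.
  Ashby: +40+60 → 100 < 120
  Harrow: +55+95 → 150 ≥ 40
  Kelston: +15+95 → 110 ≥ 100
  Perry: +70 → 70 < 80
Round 3 — Harrow, Kelston overflow.
  Ashby: +10 → 110 < 120
  Perry: +95 → 165 ≥ 80
Round 4 — Perry overflows.
No further overflows.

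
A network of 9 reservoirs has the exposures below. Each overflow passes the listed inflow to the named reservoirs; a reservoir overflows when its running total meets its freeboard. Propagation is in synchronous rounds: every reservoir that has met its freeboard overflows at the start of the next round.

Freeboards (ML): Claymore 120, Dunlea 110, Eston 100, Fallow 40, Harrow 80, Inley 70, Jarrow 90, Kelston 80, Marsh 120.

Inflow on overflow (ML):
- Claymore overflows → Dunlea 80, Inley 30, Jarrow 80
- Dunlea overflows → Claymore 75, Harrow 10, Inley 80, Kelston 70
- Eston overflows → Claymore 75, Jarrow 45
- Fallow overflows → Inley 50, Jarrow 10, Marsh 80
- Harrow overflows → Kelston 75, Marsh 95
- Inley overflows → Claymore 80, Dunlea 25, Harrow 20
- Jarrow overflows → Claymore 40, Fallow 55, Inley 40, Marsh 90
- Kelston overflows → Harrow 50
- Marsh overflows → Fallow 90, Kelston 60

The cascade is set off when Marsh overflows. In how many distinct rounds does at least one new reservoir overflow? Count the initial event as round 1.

Round 1 — Marsh overflows (initial).
  Fallow: +90 → 90 ≥ 40
  Kelston: +60 → 60 < 80
Round 2 — Fallow overflows.
  Inley: +50 → 50 < 70
  Jarrow: +10 → 10 < 90
No further overflows.

2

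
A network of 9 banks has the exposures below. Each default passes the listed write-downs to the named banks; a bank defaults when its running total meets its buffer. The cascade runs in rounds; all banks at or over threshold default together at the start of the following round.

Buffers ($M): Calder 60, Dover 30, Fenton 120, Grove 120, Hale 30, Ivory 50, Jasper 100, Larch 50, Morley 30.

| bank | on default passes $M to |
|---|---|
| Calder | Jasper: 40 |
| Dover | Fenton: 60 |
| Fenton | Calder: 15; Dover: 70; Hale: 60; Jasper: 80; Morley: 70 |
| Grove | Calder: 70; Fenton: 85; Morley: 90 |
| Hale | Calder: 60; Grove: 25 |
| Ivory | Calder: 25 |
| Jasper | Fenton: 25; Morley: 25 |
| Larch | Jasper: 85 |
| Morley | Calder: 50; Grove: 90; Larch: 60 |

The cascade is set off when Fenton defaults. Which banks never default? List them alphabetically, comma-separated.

Grove, Ivory

Round 1 — Fenton defaults (initial).
  Calder: +15 → 15 < 60
  Dover: +70 → 70 ≥ 30
  Hale: +60 → 60 ≥ 30
  Jasper: +80 → 80 < 100
  Morley: +70 → 70 ≥ 30
Round 2 — Dover, Hale, Morley default.
  Calder: +60+50 → 125 ≥ 60
  Grove: +25+90 → 115 < 120
  Larch: +60 → 60 ≥ 50
Round 3 — Calder, Larch default.
  Jasper: +40+85 → 205 ≥ 100
Round 4 — Jasper defaults.
No further defaults.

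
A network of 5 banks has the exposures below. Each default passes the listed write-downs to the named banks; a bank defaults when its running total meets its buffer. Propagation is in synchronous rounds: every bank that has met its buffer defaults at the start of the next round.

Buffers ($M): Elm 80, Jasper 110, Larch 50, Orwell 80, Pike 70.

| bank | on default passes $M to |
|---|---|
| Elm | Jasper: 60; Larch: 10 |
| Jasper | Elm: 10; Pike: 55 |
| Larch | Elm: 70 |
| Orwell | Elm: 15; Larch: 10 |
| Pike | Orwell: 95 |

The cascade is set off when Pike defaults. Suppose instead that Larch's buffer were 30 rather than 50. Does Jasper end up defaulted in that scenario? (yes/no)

no

With Larch's buffer at 30:
Round 1 — Pike defaults (initial).
  Orwell: +95 → 95 ≥ 80
Round 2 — Orwell defaults.
  Elm: +15 → 15 < 80
  Larch: +10 → 10 < 30
No further defaults.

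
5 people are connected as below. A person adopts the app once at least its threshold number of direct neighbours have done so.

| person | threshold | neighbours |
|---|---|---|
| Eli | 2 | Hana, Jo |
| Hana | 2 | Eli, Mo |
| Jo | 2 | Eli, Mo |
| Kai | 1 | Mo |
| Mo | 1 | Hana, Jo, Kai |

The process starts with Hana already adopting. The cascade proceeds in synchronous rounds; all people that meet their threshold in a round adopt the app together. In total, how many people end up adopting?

Round 1 — Hana adopts the app (initial).
Round 2 — checking thresholds:
  Eli: 1 of 2 neighbours < 2, not yet.
  Mo: 1 of 3 neighbours ≥ 1, adopts the app.
Round 3 — checking thresholds:
  Eli: 1 of 2 neighbours < 2, not yet.
  Jo: 1 of 2 neighbours < 2, not yet.
  Kai: 1 of 1 neighbours ≥ 1, adopts the app.
Round 4 — no new adoptions; cascade stops.

3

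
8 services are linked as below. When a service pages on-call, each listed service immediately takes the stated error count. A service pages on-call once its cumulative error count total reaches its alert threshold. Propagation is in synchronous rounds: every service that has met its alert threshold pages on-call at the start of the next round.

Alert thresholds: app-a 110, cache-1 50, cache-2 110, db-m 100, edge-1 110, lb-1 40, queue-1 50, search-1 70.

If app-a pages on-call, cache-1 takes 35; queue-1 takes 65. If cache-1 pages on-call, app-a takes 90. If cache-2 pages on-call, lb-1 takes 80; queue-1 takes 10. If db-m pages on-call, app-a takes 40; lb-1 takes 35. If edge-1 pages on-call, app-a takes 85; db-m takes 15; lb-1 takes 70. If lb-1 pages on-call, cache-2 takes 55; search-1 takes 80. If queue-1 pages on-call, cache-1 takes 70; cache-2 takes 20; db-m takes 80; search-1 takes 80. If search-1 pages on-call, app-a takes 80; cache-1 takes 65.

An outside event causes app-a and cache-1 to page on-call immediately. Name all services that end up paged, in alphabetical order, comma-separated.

app-a, cache-1, queue-1, search-1

Round 1 — app-a, cache-1 page on-call (initial).
  queue-1: +65 → 65 ≥ 50
Round 2 — queue-1 pages on-call.
  cache-2: +20 → 20 < 110
  db-m: +80 → 80 < 100
  search-1: +80 → 80 ≥ 70
Round 3 — search-1 pages on-call.
No further pages.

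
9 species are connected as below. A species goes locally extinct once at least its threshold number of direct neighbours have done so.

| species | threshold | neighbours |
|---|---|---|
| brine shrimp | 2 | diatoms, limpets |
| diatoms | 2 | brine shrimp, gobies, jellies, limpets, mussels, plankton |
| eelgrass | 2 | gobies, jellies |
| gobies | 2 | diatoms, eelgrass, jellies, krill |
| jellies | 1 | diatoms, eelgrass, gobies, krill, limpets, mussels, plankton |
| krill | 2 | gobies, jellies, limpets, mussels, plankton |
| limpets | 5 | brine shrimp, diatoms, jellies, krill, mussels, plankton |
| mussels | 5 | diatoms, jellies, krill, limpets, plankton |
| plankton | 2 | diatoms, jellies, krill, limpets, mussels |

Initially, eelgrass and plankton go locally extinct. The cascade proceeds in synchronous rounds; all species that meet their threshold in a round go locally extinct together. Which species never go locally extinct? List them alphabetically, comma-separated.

Round 1 — eelgrass, plankton go locally extinct (initial).
Round 2 — checking thresholds:
  diatoms: 1 of 6 neighbours < 2, below threshold.
  gobies: 1 of 4 neighbours < 2, below threshold.
  jellies: 2 of 7 neighbours ≥ 1, goes locally extinct.
  krill: 1 of 5 neighbours < 2, below threshold.
  limpets: 1 of 6 neighbours < 5, below threshold.
  mussels: 1 of 5 neighbours < 5, below threshold.
Round 3 — checking thresholds:
  diatoms: 2 of 6 neighbours ≥ 2, goes locally extinct.
  gobies: 2 of 4 neighbours ≥ 2, goes locally extinct.
  krill: 2 of 5 neighbours ≥ 2, goes locally extinct.
  limpets: 2 of 6 neighbours < 5, below threshold.
  mussels: 2 of 5 neighbours < 5, below threshold.
Round 4 — no new extinctions; cascade stops.

brine shrimp, limpets, mussels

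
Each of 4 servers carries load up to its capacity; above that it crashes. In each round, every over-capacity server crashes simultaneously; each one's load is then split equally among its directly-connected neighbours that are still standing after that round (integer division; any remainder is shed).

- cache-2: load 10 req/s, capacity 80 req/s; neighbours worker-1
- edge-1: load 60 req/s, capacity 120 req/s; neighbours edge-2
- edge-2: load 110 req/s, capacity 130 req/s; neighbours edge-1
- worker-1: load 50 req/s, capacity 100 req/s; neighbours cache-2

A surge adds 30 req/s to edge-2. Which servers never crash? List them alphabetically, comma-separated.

cache-2, worker-1

Round 1 — edge-2 at 140 > 130. edge-2 crashes.
  edge-2 sheds 140 req/s to edge-1: 140 each.
    edge-1: 60+140 = 200 > 120
Round 2 — edge-1 crashes.
  edge-1 sheds 200 req/s: no online neighbours, lost.
No further crashes.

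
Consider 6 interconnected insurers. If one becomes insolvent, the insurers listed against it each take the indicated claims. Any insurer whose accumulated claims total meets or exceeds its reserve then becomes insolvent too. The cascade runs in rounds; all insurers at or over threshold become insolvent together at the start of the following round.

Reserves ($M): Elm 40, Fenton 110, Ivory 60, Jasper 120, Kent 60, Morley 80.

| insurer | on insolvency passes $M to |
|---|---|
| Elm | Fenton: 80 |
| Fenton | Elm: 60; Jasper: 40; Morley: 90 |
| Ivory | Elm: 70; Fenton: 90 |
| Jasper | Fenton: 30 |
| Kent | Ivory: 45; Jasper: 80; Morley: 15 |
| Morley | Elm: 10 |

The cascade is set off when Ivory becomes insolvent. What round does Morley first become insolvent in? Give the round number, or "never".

Round 1 — Ivory becomes insolvent (initial).
  Elm: +70 → 70 ≥ 40
  Fenton: +90 → 90 < 110
Round 2 — Elm becomes insolvent.
  Fenton: +80 → 170 ≥ 110
Round 3 — Fenton becomes insolvent.
  Jasper: +40 → 40 < 120
  Morley: +90 → 90 ≥ 80
Round 4 — Morley becomes insolvent.
No further insolvencies.

4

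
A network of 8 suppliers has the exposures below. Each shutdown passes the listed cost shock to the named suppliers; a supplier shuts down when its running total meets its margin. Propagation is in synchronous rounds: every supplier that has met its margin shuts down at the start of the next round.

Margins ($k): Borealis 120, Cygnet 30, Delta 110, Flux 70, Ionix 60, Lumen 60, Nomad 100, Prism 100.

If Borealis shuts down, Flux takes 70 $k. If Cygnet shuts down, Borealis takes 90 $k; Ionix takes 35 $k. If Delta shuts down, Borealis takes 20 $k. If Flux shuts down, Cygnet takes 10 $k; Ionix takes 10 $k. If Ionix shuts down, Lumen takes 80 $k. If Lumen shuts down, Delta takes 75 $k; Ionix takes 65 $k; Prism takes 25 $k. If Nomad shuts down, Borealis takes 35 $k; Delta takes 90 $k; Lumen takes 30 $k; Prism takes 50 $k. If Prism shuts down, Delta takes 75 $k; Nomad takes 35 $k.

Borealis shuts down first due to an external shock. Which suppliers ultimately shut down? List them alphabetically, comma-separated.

Borealis, Flux

Round 1 — Borealis shuts down (initial).
  Flux: +70 → 70 ≥ 70
Round 2 — Flux shuts down.
  Cygnet: +10 → 10 < 30
  Ionix: +10 → 10 < 60
No further shutdowns.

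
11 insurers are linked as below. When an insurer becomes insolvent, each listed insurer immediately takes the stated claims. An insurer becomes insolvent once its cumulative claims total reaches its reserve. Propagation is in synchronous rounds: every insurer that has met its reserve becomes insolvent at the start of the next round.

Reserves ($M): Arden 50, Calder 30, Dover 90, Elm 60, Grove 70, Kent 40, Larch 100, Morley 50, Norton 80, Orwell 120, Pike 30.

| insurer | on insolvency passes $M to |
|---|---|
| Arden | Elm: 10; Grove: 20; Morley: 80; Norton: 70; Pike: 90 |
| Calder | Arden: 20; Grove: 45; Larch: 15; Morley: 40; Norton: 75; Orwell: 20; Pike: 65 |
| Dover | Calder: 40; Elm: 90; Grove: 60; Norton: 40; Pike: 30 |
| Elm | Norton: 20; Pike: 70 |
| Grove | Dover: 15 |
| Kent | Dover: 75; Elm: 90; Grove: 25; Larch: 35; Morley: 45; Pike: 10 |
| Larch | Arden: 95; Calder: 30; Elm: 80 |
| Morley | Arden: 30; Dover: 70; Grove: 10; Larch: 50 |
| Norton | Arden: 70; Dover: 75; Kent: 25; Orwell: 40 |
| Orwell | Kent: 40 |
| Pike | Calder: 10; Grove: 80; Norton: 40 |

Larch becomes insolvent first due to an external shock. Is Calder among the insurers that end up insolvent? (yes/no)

yes

Round 1 — Larch becomes insolvent (initial).
  Arden: +95 → 95 ≥ 50
  Calder: +30 → 30 ≥ 30
  Elm: +80 → 80 ≥ 60
Round 2 — Arden, Calder, Elm become insolvent.
  Grove: +20+45 → 65 < 70
  Morley: +80+40 → 120 ≥ 50
  Norton: +70+75+20 → 165 ≥ 80
  Orwell: +20 → 20 < 120
  Pike: +90+65+70 → 225 ≥ 30
Round 3 — Morley, Norton, Pike become insolvent.
  Dover: +70+75 → 145 ≥ 90
  Grove: +10+80 → 155 ≥ 70
  Kent: +25 → 25 < 40
  Orwell: +40 → 60 < 120
Round 4 — Dover, Grove become insolvent.
No further insolvencies.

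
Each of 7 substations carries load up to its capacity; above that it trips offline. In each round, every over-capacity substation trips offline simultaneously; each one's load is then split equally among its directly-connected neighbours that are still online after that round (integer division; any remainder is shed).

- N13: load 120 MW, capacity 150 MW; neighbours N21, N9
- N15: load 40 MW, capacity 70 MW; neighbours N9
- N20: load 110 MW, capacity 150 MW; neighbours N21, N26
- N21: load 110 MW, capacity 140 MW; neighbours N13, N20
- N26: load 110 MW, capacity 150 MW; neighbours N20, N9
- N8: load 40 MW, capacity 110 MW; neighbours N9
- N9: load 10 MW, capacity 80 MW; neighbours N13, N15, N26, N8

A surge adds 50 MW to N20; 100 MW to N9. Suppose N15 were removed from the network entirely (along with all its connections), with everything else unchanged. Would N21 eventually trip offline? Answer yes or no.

yes

With N15 removed:
Round 1 — N20 at 160 > 150; N9 at 110 > 80. N20, N9 trip offline.
  N20 sheds 160 MW to N21, N26: 80 each.
    N21: 110+80 = 190 > 140
    N26: 110+80 = 190 > 150
  N9 sheds 110 MW to N13, N26, N8: 36 each (2 lost).
    N13: 120+36 = 156 > 150
    N26: 190+36 = 226 > 150
    N8: 40+36 = 76 ≤ 110
Round 2 — N13, N21, N26 trip offline.
  N13 sheds 156 MW: no online neighbours, lost.
  N21 sheds 190 MW: no online neighbours, lost.
  N26 sheds 226 MW: no online neighbours, lost.
No further trips.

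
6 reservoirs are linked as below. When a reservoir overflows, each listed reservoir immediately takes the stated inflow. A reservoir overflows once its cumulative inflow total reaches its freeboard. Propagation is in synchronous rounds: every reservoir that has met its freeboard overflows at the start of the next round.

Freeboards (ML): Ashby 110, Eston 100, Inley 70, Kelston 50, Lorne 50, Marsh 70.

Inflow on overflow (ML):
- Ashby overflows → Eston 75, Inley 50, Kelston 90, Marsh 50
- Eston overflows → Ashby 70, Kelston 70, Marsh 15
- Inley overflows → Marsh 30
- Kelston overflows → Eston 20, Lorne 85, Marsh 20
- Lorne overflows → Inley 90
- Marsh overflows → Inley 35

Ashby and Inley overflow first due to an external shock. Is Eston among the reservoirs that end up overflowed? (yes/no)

no

Round 1 — Ashby, Inley overflow (initial).
  Eston: +75 → 75 < 100
  Kelston: +90 → 90 ≥ 50
  Marsh: +50+30 → 80 ≥ 70
Round 2 — Kelston, Marsh overflow.
  Eston: +20 → 95 < 100
  Lorne: +85 → 85 ≥ 50
Round 3 — Lorne overflows.
No further overflows.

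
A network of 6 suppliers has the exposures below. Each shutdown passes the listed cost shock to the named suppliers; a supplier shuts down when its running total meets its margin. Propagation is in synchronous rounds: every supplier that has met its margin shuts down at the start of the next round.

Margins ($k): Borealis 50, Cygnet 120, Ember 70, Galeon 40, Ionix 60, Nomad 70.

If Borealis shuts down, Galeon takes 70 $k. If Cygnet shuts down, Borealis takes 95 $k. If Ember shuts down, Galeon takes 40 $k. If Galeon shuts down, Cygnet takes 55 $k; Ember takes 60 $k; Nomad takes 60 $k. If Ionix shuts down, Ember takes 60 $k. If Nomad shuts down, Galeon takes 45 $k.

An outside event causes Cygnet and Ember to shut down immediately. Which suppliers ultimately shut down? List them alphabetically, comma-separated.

Borealis, Cygnet, Ember, Galeon

Round 1 — Cygnet, Ember shut down (initial).
  Borealis: +95 → 95 ≥ 50
  Galeon: +40 → 40 ≥ 40
Round 2 — Borealis, Galeon shut down.
  Nomad: +60 → 60 < 70
No further shutdowns.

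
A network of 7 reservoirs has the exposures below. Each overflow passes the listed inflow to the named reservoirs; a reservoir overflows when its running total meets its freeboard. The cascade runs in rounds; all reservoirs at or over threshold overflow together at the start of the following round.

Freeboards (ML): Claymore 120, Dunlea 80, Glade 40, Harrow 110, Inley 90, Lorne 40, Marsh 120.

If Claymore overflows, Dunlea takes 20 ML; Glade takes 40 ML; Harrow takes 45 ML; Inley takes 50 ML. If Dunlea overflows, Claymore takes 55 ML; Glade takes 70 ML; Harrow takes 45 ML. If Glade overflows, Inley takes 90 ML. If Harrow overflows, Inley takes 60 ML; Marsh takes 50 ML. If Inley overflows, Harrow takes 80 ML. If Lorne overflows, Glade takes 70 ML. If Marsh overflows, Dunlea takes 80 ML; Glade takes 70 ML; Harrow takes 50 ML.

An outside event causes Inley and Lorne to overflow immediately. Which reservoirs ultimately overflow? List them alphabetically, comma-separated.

Glade, Inley, Lorne

Round 1 — Inley, Lorne overflow (initial).
  Glade: +70 → 70 ≥ 40
  Harrow: +80 → 80 < 110
Round 2 — Glade overflows.
No further overflows.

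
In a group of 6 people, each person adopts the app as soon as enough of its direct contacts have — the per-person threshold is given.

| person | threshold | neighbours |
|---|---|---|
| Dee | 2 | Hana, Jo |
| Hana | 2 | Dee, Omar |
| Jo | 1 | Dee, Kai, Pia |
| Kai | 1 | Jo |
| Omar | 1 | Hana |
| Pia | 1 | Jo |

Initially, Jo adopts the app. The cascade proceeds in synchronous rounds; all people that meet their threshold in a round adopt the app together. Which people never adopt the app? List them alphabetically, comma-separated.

Dee, Hana, Omar

Round 1 — Jo adopts the app (initial).
Round 2 — checking thresholds:
  Dee: 1 of 2 neighbours < 2, below threshold.
  Kai: 1 of 1 neighbours ≥ 1, adopts the app.
  Pia: 1 of 1 neighbours ≥ 1, adopts the app.
Round 3 — no new adoptions; cascade stops.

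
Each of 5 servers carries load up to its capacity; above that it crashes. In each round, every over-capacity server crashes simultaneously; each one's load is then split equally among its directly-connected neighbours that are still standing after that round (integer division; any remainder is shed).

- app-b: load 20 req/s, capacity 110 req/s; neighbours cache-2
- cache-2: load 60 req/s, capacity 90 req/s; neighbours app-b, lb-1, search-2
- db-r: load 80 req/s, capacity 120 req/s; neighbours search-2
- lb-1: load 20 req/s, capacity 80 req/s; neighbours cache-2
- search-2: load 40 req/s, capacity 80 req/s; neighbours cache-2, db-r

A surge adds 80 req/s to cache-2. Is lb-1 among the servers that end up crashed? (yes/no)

Round 1 — cache-2 at 140 > 90. cache-2 crashes.
  cache-2 sheds 140 req/s to app-b, lb-1, search-2: 46 each (2 lost).
    app-b: 20+46 = 66 ≤ 110
    lb-1: 20+46 = 66 ≤ 80
    search-2: 40+46 = 86 > 80
Round 2 — search-2 crashes.
  search-2 sheds 86 req/s to db-r: 86 each.
    db-r: 80+86 = 166 > 120
Round 3 — db-r crashes.
  db-r sheds 166 req/s: no online neighbours, lost.
No further crashes.

no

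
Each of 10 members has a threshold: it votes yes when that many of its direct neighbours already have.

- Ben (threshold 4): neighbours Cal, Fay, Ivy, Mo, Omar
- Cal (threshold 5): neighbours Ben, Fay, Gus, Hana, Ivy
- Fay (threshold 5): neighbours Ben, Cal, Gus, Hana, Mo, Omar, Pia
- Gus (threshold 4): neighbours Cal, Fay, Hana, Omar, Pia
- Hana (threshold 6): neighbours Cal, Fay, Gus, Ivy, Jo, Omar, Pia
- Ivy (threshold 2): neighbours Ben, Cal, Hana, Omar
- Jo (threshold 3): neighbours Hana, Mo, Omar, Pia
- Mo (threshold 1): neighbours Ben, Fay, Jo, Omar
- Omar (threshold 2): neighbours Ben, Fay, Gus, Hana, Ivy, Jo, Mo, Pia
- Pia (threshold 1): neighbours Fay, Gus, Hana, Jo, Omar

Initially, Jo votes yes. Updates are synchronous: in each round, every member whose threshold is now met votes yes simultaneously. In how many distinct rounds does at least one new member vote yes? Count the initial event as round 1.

3

Round 1 — Jo votes yes (initial).
Round 2 — checking thresholds:
  Hana: 1 of 7 neighbours < 6, below threshold.
  Mo: 1 of 4 neighbours ≥ 1, votes yes.
  Omar: 1 of 8 neighbours < 2, below threshold.
  Pia: 1 of 5 neighbours ≥ 1, votes yes.
Round 3 — checking thresholds:
  Ben: 1 of 5 neighbours < 4, below threshold.
  Fay: 2 of 7 neighbours < 5, below threshold.
  Gus: 1 of 5 neighbours < 4, below threshold.
  Hana: 2 of 7 neighbours < 6, below threshold.
  Omar: 3 of 8 neighbours ≥ 2, votes yes.
Round 4 — no new yes votes; cascade stops.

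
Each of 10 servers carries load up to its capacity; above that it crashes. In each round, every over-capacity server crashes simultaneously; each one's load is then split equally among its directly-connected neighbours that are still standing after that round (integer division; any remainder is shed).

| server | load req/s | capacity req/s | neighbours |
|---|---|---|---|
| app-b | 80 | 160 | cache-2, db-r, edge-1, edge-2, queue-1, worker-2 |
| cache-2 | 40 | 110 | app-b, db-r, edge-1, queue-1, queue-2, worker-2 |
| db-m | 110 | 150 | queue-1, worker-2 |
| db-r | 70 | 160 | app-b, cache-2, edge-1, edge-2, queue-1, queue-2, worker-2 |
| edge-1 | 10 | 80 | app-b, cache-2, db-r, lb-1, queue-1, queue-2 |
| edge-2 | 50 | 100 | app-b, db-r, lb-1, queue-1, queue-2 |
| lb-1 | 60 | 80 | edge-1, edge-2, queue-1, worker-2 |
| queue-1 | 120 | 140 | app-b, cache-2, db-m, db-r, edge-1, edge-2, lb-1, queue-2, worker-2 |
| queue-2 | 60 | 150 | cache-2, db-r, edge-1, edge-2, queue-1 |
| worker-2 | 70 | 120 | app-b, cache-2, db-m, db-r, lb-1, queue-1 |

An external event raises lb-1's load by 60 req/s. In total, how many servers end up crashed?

2

Round 1 — lb-1 at 120 > 80. lb-1 crashes.
  lb-1 sheds 120 req/s to edge-1, edge-2, queue-1, worker-2: 30 each.
    edge-1: 10+30 = 40 ≤ 80
    edge-2: 50+30 = 80 ≤ 100
    queue-1: 120+30 = 150 > 140
    worker-2: 70+30 = 100 ≤ 120
Round 2 — queue-1 crashes.
  queue-1 sheds 150 req/s to app-b, cache-2, db-m, db-r, edge-1, edge-2, queue-2, worker-2: 18 each (6 lost).
    app-b: 80+18 = 98 ≤ 160
    cache-2: 40+18 = 58 ≤ 110
    db-m: 110+18 = 128 ≤ 150
    db-r: 70+18 = 88 ≤ 160
    edge-1: 40+18 = 58 ≤ 80
    edge-2: 80+18 = 98 ≤ 100
    queue-2: 60+18 = 78 ≤ 150
    worker-2: 100+18 = 118 ≤ 120
No further crashes.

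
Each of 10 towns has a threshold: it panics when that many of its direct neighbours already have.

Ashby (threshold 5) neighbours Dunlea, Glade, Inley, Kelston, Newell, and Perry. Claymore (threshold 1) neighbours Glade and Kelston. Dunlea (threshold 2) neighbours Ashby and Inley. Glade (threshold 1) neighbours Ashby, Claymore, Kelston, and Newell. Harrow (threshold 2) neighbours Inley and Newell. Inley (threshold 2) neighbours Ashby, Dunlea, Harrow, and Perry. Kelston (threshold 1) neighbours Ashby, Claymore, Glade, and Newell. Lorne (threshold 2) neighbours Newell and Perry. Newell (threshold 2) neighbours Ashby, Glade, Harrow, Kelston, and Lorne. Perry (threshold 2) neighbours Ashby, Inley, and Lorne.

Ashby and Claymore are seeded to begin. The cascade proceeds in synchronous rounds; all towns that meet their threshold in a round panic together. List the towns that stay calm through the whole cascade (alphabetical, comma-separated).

Round 1 — Ashby, Claymore panic (initial).
Round 2 — checking thresholds:
  Dunlea: 1 of 2 neighbours < 2, below threshold.
  Glade: 2 of 4 neighbours ≥ 1, panics.
  Inley: 1 of 4 neighbours < 2, below threshold.
  Kelston: 2 of 4 neighbours ≥ 1, panics.
  Newell: 1 of 5 neighbours < 2, below threshold.
  Perry: 1 of 3 neighbours < 2, below threshold.
Round 3 — checking thresholds:
  Dunlea: 1 of 2 neighbours < 2, below threshold.
  Inley: 1 of 4 neighbours < 2, below threshold.
  Newell: 3 of 5 neighbours ≥ 2, panics.
  Perry: 1 of 3 neighbours < 2, below threshold.
Round 4 — no new panics; cascade stops.

Dunlea, Harrow, Inley, Lorne, Perry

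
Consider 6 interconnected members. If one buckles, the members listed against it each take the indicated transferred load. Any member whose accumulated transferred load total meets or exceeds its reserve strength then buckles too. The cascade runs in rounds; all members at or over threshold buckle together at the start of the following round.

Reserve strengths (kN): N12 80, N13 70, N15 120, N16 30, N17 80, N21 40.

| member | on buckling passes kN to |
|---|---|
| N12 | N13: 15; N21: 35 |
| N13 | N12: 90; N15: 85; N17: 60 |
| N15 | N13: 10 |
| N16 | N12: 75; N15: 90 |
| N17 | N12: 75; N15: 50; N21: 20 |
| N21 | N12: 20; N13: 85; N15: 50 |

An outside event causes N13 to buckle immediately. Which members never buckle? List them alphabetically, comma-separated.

N15, N16, N17, N21

Round 1 — N13 buckles (initial).
  N12: +90 → 90 ≥ 80
  N15: +85 → 85 < 120
  N17: +60 → 60 < 80
Round 2 — N12 buckles.
  N21: +35 → 35 < 40
No further bucklings.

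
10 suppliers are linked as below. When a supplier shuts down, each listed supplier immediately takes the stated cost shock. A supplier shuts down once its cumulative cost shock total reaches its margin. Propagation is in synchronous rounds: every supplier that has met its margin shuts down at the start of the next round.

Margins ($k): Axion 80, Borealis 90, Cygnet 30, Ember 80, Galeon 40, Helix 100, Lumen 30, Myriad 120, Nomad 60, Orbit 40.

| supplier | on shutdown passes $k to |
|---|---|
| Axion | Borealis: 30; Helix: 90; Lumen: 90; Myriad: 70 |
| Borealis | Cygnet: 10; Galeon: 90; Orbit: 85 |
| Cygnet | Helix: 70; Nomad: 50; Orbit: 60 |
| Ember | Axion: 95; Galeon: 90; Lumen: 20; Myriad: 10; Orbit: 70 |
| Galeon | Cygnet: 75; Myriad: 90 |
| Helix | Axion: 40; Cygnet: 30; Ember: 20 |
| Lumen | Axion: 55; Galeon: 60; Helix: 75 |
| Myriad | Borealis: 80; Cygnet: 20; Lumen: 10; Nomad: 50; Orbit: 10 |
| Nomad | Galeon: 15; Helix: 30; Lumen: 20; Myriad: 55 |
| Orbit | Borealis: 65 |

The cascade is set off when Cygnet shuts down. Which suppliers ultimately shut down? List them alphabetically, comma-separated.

Cygnet, Orbit

Round 1 — Cygnet shuts down (initial).
  Helix: +70 → 70 < 100
  Nomad: +50 → 50 < 60
  Orbit: +60 → 60 ≥ 40
Round 2 — Orbit shuts down.
  Borealis: +65 → 65 < 90
No further shutdowns.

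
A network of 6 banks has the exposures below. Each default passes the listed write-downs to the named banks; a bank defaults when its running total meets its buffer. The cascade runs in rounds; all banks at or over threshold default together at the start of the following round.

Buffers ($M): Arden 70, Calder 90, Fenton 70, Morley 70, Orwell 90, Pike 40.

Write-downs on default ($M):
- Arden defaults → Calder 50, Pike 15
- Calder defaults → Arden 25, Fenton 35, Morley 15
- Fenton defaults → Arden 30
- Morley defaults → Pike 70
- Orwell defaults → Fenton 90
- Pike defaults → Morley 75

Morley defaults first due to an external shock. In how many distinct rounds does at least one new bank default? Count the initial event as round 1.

Round 1 — Morley defaults (initial).
  Pike: +70 → 70 ≥ 40
Round 2 — Pike defaults.
No further defaults.

2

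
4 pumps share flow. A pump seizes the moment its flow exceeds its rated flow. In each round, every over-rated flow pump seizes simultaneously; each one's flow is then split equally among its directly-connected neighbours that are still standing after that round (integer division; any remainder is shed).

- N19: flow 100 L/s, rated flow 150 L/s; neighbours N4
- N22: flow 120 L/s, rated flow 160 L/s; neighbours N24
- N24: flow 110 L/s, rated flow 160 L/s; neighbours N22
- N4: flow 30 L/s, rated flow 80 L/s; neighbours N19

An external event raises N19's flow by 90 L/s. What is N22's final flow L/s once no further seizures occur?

120

Round 1 — N19 at 190 > 150. N19 seizes.
  N19 sheds 190 L/s to N4: 190 each.
    N4: 30+190 = 220 > 80
Round 2 — N4 seizes.
  N4 sheds 220 L/s: no online neighbours, lost.
No further seizures.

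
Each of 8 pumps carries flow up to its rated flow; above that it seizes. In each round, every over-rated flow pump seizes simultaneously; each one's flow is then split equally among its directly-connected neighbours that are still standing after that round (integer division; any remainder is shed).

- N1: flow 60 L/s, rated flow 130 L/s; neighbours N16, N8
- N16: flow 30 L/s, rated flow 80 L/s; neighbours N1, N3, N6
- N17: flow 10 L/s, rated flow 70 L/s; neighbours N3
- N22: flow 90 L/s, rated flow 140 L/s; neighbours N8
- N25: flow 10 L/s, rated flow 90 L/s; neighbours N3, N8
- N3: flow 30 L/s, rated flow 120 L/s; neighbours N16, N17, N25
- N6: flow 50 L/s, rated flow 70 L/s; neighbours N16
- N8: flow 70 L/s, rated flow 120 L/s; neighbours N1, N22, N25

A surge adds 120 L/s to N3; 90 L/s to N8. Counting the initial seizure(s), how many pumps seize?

Round 1 — N3 at 150 > 120; N8 at 160 > 120. N3, N8 seize.
  N3 sheds 150 L/s to N16, N17, N25: 50 each.
    N16: 30+50 = 80 ≤ 80
    N17: 10+50 = 60 ≤ 70
    N25: 10+50 = 60 ≤ 90
  N8 sheds 160 L/s to N1, N22, N25: 53 each (1 lost).
    N1: 60+53 = 113 ≤ 130
    N22: 90+53 = 143 > 140
    N25: 60+53 = 113 > 90
Round 2 — N22, N25 seize.
  N22 sheds 143 L/s: no online neighbours, lost.
  N25 sheds 113 L/s: no online neighbours, lost.
No further seizures.

4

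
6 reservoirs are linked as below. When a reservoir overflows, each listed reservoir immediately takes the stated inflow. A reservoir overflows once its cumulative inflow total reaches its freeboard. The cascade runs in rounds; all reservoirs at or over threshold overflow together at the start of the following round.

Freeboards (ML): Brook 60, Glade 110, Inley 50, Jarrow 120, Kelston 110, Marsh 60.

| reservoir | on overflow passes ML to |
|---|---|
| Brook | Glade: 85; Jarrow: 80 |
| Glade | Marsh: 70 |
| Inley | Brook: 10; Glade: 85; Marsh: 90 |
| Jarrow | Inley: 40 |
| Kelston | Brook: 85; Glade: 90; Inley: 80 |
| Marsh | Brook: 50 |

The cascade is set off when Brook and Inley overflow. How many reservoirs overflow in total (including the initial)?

Round 1 — Brook, Inley overflow (initial).
  Glade: +85+85 → 170 ≥ 110
  Jarrow: +80 → 80 < 120
  Marsh: +90 → 90 ≥ 60
Round 2 — Glade, Marsh overflow.
No further overflows.

4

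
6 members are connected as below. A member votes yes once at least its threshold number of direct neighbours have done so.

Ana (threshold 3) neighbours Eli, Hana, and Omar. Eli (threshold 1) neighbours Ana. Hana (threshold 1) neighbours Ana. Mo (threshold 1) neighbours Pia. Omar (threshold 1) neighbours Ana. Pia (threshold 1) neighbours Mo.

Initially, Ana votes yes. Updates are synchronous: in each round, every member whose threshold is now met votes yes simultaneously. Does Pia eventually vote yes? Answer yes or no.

Round 1 — Ana votes yes (initial).
Round 2 — checking thresholds:
  Eli: 1 of 1 neighbours ≥ 1, votes yes.
  Hana: 1 of 1 neighbours ≥ 1, votes yes.
  Omar: 1 of 1 neighbours ≥ 1, votes yes.
Round 3 — no new yes votes; cascade stops.

no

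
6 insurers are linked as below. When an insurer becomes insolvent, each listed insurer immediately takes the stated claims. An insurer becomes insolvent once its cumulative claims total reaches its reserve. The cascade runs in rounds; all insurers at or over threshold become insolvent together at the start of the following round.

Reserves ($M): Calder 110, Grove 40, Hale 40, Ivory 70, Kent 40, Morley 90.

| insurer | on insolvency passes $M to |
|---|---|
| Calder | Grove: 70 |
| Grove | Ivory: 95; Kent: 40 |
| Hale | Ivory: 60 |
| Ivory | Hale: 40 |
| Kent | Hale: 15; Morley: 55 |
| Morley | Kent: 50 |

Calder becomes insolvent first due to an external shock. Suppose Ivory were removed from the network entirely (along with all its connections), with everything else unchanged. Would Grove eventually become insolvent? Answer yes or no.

yes

With Ivory removed:
Round 1 — Calder becomes insolvent (initial).
  Grove: +70 → 70 ≥ 40
Round 2 — Grove becomes insolvent.
  Kent: +40 → 40 ≥ 40
Round 3 — Kent becomes insolvent.
  Hale: +15 → 15 < 40
  Morley: +55 → 55 < 90
No further insolvencies.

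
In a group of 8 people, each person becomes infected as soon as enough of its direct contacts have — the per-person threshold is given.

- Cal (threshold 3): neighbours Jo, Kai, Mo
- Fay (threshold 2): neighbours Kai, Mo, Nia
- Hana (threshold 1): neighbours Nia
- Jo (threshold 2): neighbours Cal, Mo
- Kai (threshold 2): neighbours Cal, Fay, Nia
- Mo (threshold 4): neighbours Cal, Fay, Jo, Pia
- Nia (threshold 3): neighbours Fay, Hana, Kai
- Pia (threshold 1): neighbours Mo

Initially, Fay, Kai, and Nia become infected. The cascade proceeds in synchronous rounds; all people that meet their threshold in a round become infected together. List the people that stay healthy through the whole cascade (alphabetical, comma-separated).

Round 1 — Fay, Kai, Nia become infected (initial).
Round 2 — checking thresholds:
  Cal: 1 of 3 neighbours < 3, not yet.
  Hana: 1 of 1 neighbours ≥ 1, becomes infected.
  Mo: 1 of 4 neighbours < 4, not yet.
Round 3 — no new infections; cascade stops.

Cal, Jo, Mo, Pia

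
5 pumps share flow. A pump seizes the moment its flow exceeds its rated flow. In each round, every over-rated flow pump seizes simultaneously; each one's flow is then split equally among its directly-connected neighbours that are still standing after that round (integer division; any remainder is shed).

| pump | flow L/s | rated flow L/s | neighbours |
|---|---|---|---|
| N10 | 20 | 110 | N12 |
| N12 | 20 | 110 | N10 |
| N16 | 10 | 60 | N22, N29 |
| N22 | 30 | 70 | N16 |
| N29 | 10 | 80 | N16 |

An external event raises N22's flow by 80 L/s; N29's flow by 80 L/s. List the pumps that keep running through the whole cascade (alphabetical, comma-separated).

Round 1 — N22 at 110 > 70; N29 at 90 > 80. N22, N29 seize.
  N22 sheds 110 L/s to N16: 110 each.
    N16: 10+110 = 120 > 60
  N29 sheds 90 L/s to N16: 90 each.
    N16: 120+90 = 210 > 60
Round 2 — N16 seizes.
  N16 sheds 210 L/s: no online neighbours, lost.
No further seizures.

N10, N12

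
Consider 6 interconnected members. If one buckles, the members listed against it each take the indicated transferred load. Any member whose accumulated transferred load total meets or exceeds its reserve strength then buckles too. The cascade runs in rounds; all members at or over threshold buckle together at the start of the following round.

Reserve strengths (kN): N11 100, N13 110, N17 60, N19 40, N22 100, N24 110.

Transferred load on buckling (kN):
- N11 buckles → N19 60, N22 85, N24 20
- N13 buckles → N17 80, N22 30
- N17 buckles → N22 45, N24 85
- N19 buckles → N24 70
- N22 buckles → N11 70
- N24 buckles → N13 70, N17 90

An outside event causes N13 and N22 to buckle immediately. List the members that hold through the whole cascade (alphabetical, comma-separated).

Round 1 — N13, N22 buckle (initial).
  N11: +70 → 70 < 100
  N17: +80 → 80 ≥ 60
Round 2 — N17 buckles.
  N24: +85 → 85 < 110
No further bucklings.

N11, N19, N24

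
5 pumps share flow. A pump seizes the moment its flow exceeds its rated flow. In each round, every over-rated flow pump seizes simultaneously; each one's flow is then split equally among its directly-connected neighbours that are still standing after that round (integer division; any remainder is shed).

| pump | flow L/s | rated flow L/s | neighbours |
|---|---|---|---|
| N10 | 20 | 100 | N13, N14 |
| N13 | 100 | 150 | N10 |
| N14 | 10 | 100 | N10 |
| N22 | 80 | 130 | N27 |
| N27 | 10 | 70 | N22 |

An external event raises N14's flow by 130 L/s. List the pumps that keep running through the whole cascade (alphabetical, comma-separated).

N22, N27

Round 1 — N14 at 140 > 100. N14 seizes.
  N14 sheds 140 L/s to N10: 140 each.
    N10: 20+140 = 160 > 100
Round 2 — N10 seizes.
  N10 sheds 160 L/s to N13: 160 each.
    N13: 100+160 = 260 > 150
Round 3 — N13 seizes.
  N13 sheds 260 L/s: no online neighbours, lost.
No further seizures.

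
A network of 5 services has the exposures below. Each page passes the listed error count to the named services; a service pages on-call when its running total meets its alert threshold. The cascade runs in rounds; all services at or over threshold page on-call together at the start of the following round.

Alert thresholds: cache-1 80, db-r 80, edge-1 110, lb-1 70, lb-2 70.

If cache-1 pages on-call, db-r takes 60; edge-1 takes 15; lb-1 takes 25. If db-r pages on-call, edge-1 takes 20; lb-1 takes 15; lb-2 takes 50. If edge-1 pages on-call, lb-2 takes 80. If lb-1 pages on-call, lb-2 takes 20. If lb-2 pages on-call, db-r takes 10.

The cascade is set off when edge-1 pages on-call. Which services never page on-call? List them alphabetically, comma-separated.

Round 1 — edge-1 pages on-call (initial).
  lb-2: +80 → 80 ≥ 70
Round 2 — lb-2 pages on-call.
  db-r: +10 → 10 < 80
No further pages.

cache-1, db-r, lb-1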